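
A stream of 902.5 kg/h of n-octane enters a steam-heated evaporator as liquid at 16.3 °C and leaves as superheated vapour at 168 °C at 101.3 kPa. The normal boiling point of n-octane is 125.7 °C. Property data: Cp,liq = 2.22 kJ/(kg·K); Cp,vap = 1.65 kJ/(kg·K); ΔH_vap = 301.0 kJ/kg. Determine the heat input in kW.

Q = 154 kW

liquid 16.3→125.7 °C: 242.87 kJ/kg
vaporisation at 125.7 °C: 301 kJ/kg
vapour 125.7→168 °C: 69.795 kJ/kg
Δh = 242.87 + 301 + 69.795 = 613.66 kJ/kg
Q = ṁ·Δh = 902.5 kg/h × 613.66 kJ/kg = 553830 kJ/h
|Q| = 153.84 kW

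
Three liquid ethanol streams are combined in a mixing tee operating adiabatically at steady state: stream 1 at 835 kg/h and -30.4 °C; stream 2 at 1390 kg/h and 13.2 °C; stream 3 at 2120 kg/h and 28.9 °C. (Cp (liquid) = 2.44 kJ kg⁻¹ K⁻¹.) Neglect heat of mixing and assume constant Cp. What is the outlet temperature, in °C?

T_out = 12.5 °C

No heat crosses the boundary, so H_out = H_in.
Σ ṁᵢCp,ᵢTᵢ = 835×2.44×-30.4 + 1390×2.44×13.2 + 2120×2.44×28.9 = 132330
Σ ṁᵢCp,ᵢ = 835×2.44 + 1390×2.44 + 2120×2.44 = 10602
T_out = 132330 / 10602 = 12.481 °C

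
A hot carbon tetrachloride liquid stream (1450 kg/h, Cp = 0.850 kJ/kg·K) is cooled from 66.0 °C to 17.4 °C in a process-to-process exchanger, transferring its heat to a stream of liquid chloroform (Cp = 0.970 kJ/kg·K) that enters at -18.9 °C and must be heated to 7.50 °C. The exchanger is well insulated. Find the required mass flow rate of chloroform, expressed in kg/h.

Heat released by hot stream: Q = 1450 × 0.850 × (66.0 − 17.4) = 59900 kJ/h
Energy balance on cold side (adiabatic exchanger): Q = ṁ_c·Cp_c·(T_c,out − T_c,in)
ṁ_c = 59900 / [0.970 × (7.50 − -18.9)] = 2339.1 kg/h

ṁ_c = 2340 kg/h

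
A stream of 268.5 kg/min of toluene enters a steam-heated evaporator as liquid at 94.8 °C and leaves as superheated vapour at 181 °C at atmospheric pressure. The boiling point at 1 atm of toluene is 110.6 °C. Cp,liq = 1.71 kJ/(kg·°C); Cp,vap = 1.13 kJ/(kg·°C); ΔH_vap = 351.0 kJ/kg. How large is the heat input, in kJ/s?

Q = 2050 kJ/s

liquid 94.8→110.6 °C: 27.018 kJ/kg
vaporisation at 110.6 °C: 351 kJ/kg
vapour 110.6→181 °C: 79.552 kJ/kg
Δh = 27.018 + 351 + 79.552 = 457.57 kJ/kg
Q = ṁ·Δh = 268.5 kg/min × 457.57 kJ/kg = 122860 kJ/min
|Q| = 2047.6 kW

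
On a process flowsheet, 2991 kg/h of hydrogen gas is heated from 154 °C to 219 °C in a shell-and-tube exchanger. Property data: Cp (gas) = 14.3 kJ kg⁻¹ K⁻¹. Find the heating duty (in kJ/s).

Q = 772 kJ/s

Q = ṁ·Cp·ΔT = 2991 × 14.3 × (219 − 154) = 2.7801e+06 kJ/h
Converting: 2.7801e+06 / 3600 s = 772.26 kW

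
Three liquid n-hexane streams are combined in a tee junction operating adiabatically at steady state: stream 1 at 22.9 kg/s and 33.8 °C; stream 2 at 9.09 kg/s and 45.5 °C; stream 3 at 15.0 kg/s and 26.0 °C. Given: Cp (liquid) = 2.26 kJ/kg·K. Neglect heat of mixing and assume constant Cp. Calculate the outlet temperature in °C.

T_out = 33.6 °C

Energy balance with Q = 0: Σ ṁᵢCp,ᵢ(T_out − Tᵢ) = 0
Σ ṁᵢCp,ᵢTᵢ = 22.9×2.26×33.8 + 9.09×2.26×45.5 + 15.0×2.26×26.0 = 3565.4
Σ ṁᵢCp,ᵢ = 22.9×2.26 + 9.09×2.26 + 15.0×2.26 = 106.2
T_out = 3565.4 / 106.2 = 33.573 °C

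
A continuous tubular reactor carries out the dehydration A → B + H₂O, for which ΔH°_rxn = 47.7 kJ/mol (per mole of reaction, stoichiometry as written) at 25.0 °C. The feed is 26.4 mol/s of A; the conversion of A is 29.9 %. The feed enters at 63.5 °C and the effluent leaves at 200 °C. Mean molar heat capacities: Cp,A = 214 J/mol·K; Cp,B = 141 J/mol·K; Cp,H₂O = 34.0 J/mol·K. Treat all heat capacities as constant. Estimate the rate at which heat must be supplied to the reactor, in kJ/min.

Extent of reaction ξ = 0.299 × 26.4 = 7.8936 mol/s
Reaction term: ξ·ΔH°_rxn = 7.8936 × 47.7 = 376.52 kJ/s
Sensible, feed 63.5→25 °C: -217.51 kJ/s
Outlet flows (mol/s): A 18.506, B 7.8936, H₂O 7.8936
Sensible, products 25→200 °C: 934.81 kJ/s
Q = ΔH = 1093.8 kJ/s = 1093.8 kW
Heat supplied = 65629 kJ/min

Q_in = 65600 kJ/min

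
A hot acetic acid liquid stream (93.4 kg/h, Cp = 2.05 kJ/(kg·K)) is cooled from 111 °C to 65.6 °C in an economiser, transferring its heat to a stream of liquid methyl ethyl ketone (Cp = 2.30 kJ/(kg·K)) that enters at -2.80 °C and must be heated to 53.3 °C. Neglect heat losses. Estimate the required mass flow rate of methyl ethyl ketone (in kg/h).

Heat released by hot stream: Q = 93.4 × 2.05 × (111 − 65.6) = 8692.7 kJ/h
Energy balance on cold side (adiabatic exchanger): Q = ṁ_c·Cp_c·(T_c,out − T_c,in)
ṁ_c = 8692.7 / [2.30 × (53.3 − -2.80)] = 67.37 kg/h

ṁ_c = 67.4 kg/h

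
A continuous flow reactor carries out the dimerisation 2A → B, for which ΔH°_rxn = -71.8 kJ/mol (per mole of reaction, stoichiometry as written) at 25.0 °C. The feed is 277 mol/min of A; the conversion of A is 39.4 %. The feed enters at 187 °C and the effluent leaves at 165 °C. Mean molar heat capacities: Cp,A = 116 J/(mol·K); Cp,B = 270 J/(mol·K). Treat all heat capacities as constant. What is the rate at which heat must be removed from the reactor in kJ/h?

Extent of reaction ξ = 0.394 × 277 / 2 = 54.569 mol/min
Reaction term: ξ·ΔH°_rxn = 54.569 × -71.8 = -3918.1 kJ/min
Sensible, feed 187→25 °C: -5205.4 kJ/min
Outlet flows (mol/min): A 167.86, B 54.569
Sensible, products 25→165 °C: 4788.8 kJ/min
Q = ΔH = -4334.7 kJ/min = -72.244 kW
Heat removed = 260080 kJ/h

Q_out = 260000 kJ/h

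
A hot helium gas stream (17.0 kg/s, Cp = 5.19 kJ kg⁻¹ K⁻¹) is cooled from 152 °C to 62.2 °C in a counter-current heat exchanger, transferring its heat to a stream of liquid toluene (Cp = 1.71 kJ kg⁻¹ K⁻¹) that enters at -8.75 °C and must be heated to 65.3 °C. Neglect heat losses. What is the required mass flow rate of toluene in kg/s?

Heat released by hot stream: Q = 17.0 × 5.19 × (152 − 62.2) = 7923.1 kJ/s
Energy balance on cold side (adiabatic exchanger): Q = ṁ_c·Cp_c·(T_c,out − T_c,in)
ṁ_c = 7923.1 / [1.71 × (65.3 − -8.75)] = 62.571 kg/s

ṁ_c = 62.6 kg/s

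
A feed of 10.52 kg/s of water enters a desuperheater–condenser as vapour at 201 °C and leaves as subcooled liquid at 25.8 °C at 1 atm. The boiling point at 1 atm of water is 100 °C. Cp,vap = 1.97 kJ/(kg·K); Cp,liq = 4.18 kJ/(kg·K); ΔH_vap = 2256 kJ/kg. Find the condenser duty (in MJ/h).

vapour 201→100 °C: -198.97 kJ/kg
condensation at 100 °C: -2256 kJ/kg
liquid 100→25.8 °C: -310.16 kJ/kg
Δh = -198.97 + -2256 + -310.16 = -2765.1 kJ/kg
Q = ṁ·Δh = 10.52 kg/s × -2765.1 kJ/kg = -29089 kJ/s
|Q| = 29089 kW = 104720 MJ/h

Q_c = 105000 MJ/h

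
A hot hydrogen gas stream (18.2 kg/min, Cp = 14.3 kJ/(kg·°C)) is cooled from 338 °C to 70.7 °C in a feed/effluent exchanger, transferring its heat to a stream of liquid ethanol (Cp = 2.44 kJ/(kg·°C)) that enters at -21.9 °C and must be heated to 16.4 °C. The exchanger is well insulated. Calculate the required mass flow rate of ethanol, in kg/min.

Heat released by hot stream: Q = 18.2 × 14.3 × (338 − 70.7) = 69567 kJ/min
Energy balance on cold side (adiabatic exchanger): Q = ṁ_c·Cp_c·(T_c,out − T_c,in)
ṁ_c = 69567 / [2.44 × (16.4 − -21.9)] = 744.42 kg/min

ṁ_c = 744 kg/min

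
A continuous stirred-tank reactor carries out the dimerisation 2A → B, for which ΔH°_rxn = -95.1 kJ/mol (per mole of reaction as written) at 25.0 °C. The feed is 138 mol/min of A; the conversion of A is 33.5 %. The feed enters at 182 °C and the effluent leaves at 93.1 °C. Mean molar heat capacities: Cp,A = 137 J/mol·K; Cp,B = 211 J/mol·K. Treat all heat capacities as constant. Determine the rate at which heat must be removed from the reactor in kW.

Q_out = 66.3 kW

Extent of reaction ξ = 0.335 × 138 / 2 = 23.115 mol/min
Reaction term: ξ·ΔH°_rxn = 23.115 × -95.1 = -2198.2 kJ/min
Sensible, feed 182→25 °C: -2968.2 kJ/min
Outlet flows (mol/min): A 91.77, B 23.115
Sensible, products 25→93.1 °C: 1188.3 kJ/min
Q = ΔH = -3978.2 kJ/min = -66.303 kW
Heat removed = 66.303 kW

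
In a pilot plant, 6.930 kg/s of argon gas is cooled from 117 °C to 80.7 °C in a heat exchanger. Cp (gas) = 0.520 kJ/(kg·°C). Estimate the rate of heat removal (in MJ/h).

Q_c = 471 MJ/h

Q = ṁ·Cp·ΔT = 6.930 × 0.520 × (80.7 − 117) = -130.81 kJ/s
Cooling duty = 470.92 MJ/h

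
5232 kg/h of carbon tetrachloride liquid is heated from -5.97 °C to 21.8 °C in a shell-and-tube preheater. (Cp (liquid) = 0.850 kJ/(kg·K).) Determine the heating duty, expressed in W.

Q = 34300 W

Q = ṁ·Cp·ΔT = 5232 × 0.850 × (21.8 − -5.97) = 123500 kJ/h
Converting: 123500 / 3600 s = 34.305 kW
Heating duty = 34305 W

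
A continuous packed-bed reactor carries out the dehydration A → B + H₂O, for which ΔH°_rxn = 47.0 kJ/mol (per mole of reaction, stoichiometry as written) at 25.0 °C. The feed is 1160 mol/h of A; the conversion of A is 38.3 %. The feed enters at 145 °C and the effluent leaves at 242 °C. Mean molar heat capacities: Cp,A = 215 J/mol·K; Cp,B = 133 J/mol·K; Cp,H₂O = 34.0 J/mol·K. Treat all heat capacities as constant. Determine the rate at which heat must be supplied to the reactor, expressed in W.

Q_in = 11200 W

Extent of reaction ξ = 0.383 × 1160 = 444.28 mol/h
Reaction term: ξ·ΔH°_rxn = 444.28 × 47.0 = 20881 kJ/h
Sensible, feed 145→25 °C: -29928 kJ/h
Outlet flows (mol/h): A 715.72, B 444.28, H₂O 444.28
Sensible, products 25→242 °C: 49492 kJ/h
Q = ΔH = 40445 kJ/h = 11.235 kW
Heat supplied = 11235 W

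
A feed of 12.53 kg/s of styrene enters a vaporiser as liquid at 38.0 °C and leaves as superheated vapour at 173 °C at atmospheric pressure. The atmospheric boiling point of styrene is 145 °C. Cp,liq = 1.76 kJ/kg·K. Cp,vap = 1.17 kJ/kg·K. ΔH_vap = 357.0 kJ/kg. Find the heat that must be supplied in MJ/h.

liquid 38.0→145 °C: 188.32 kJ/kg
vaporisation at 145 °C: 357 kJ/kg
vapour 145→173 °C: 32.76 kJ/kg
Δh = 188.32 + 357 + 32.76 = 578.08 kJ/kg
Q = ṁ·Δh = 12.53 kg/s × 578.08 kJ/kg = 7243.3 kJ/s
|Q| = 7243.3 kW = 26076 MJ/h

Q = 26100 MJ/h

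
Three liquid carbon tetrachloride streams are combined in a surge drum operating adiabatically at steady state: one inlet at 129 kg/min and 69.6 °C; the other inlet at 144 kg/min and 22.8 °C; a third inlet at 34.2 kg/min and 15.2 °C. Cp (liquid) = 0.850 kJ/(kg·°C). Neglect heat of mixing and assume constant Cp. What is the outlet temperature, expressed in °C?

Adiabatic, steady state ⇒ Σ ṁᵢCp,ᵢ(T_out − Tᵢ) = 0
T_out = Σ ṁᵢCp,ᵢTᵢ / Σ ṁᵢCp,ᵢ
      = 10864 / 261.12 = 41.606 °C

T_out = 41.6 °C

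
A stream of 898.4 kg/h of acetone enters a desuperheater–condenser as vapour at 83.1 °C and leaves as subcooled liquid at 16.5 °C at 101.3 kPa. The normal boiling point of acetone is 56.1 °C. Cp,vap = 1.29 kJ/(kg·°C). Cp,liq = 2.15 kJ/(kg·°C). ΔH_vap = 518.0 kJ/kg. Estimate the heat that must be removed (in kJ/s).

Q_c = 159 kJ/s

vapour 83.1→56.1 °C: -34.83 kJ/kg
condensation at 56.1 °C: -518 kJ/kg
liquid 56.1→16.5 °C: -85.14 kJ/kg
Δh = -34.83 + -518 + -85.14 = -637.97 kJ/kg
Q = ṁ·Δh = 898.4 kg/h × -637.97 kJ/kg = -573150 kJ/h
|Q| = 159.21 kW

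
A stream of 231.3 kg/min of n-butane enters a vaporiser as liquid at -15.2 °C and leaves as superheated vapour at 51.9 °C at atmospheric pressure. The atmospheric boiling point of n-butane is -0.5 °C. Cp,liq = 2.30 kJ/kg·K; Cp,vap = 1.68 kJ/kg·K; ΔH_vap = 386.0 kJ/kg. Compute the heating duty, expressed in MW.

liquid -15.2→-0.5 °C: 33.81 kJ/kg
vaporisation at -0.5 °C: 386 kJ/kg
vapour -0.5→51.9 °C: 88.032 kJ/kg
Δh = 33.81 + 386 + 88.032 = 507.84 kJ/kg
Q = ṁ·Δh = 231.3 kg/min × 507.84 kJ/kg = 117460 kJ/min
|Q| = 1957.7 kW = 1.9577 MW

Q = 1.96 MW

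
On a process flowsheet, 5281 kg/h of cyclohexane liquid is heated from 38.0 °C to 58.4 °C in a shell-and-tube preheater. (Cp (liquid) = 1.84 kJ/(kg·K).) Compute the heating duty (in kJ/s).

Q = 55.1 kJ/s

Q = ṁ·Cp·ΔT = 5281 × 1.84 × (58.4 − 38.0) = 198230 kJ/h
Converting: 198230 / 3600 s = 55.063 kW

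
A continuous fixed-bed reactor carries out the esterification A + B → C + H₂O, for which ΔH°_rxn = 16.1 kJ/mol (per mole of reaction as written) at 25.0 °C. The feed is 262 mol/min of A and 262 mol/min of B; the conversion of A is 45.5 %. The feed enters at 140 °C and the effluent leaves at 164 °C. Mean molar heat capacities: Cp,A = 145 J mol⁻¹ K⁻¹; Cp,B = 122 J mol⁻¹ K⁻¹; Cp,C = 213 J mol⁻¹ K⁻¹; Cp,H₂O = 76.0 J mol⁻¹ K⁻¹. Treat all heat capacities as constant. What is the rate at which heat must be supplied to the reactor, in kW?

Extent of reaction ξ = 0.455 × 262 = 119.21 mol/min
Reaction term: ξ·ΔH°_rxn = 119.21 × 16.1 = 1919.3 kJ/min
Sensible, feed 140→25 °C: -8044.7 kJ/min
Outlet flows (mol/min): A 142.79, B 142.79, C 119.21, H₂O 119.21
Sensible, products 25→164 °C: 10088 kJ/min
Q = ΔH = 3962.7 kJ/min = 66.045 kW
Heat supplied = 66.045 kW

Q_in = 66.0 kW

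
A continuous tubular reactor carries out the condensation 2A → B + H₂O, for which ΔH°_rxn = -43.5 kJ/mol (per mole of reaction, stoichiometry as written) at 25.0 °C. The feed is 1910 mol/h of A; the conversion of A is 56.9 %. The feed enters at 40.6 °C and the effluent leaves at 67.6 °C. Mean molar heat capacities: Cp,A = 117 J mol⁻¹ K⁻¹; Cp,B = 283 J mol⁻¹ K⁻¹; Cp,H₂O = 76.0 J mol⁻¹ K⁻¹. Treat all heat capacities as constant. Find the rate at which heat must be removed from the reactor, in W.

Extent of reaction ξ = 0.569 × 1910 / 2 = 543.39 mol/h
Reaction term: ξ·ΔH°_rxn = 543.39 × -43.5 = -23638 kJ/h
Sensible, feed 40.6→25 °C: -3486.1 kJ/h
Outlet flows (mol/h): A 823.21, B 543.39, H₂O 543.39
Sensible, products 25→67.6 °C: 12413 kJ/h
Q = ΔH = -14710 kJ/h = -4.0862 kW
Heat removed = 4086.2 W

Q_out = 4090 W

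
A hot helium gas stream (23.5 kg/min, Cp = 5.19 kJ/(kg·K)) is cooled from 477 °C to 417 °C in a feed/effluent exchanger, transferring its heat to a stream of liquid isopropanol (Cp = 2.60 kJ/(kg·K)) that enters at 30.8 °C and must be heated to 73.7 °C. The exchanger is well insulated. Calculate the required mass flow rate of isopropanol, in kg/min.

Heat released by hot stream: Q = 23.5 × 5.19 × (477 − 417) = 7317.9 kJ/min
Energy balance on cold side (adiabatic exchanger): Q = ṁ_c·Cp_c·(T_c,out − T_c,in)
ṁ_c = 7317.9 / [2.60 × (73.7 − 30.8)] = 65.608 kg/min

ṁ_c = 65.6 kg/min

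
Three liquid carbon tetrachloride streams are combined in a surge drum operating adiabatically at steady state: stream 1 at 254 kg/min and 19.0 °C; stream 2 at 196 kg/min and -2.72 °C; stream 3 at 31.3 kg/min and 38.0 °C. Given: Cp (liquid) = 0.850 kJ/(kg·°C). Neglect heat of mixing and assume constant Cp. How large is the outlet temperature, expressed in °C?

T_out = 11.4 °C

Energy balance with Q = 0: Σ ṁᵢCp,ᵢ(T_out − Tᵢ) = 0
Σ ṁᵢCp,ᵢTᵢ = 254×0.850×19.0 + 196×0.850×-2.72 + 31.3×0.850×38.0 = 4659.9
Σ ṁᵢCp,ᵢ = 254×0.850 + 196×0.850 + 31.3×0.850 = 409.11
T_out = 4659.9 / 409.11 = 11.391 °C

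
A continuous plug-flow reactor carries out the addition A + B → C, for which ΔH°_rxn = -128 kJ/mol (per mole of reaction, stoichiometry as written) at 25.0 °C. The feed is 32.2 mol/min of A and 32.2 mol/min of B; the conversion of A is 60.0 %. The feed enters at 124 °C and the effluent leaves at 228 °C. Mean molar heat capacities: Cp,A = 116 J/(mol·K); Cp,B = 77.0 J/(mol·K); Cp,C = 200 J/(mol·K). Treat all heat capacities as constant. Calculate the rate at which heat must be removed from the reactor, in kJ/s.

Extent of reaction ξ = 0.600 × 32.2 = 19.32 mol/min
Reaction term: ξ·ΔH°_rxn = 19.32 × -128 = -2473 kJ/min
Sensible, feed 124→25 °C: -615.25 kJ/min
Outlet flows (mol/min): A 12.88, B 12.88, C 19.32
Sensible, products 25→228 °C: 1289 kJ/min
Q = ΔH = -1799.2 kJ/min = -29.986 kW
Heat removed = 29.986 kJ/s

Q_out = 30.0 kJ/s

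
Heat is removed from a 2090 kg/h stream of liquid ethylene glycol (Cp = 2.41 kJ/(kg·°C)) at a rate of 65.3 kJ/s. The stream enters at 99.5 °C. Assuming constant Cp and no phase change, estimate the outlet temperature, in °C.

Q = 65.3 kJ/s = 235080 kJ/h
ΔT = Q/(ṁ·Cp) = 235080/(2090×2.41) = 46.672 K
T_out = 99.5 − 46.672 = 52.828 °C

T_out = 52.8 °C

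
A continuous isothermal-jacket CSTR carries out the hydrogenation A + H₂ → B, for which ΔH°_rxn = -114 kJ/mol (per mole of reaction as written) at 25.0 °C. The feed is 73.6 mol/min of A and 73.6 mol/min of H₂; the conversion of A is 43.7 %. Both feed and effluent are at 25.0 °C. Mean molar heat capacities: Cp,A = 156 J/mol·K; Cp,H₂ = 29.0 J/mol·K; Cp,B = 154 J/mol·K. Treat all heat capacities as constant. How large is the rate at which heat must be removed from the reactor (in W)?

Q_out = 61100 W

Extent of reaction ξ = 0.437 × 73.6 = 32.163 mol/min
Reaction term: ξ·ΔH°_rxn = 32.163 × -114 = -3666.6 kJ/min
Q = ΔH = -3666.6 kJ/min = -61.11 kW
Heat removed = 61110 W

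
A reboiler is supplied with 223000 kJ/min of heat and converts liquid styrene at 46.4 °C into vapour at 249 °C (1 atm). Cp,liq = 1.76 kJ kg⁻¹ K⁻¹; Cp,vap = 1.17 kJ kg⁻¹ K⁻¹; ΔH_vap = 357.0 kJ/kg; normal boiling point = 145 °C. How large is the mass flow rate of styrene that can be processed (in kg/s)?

ṁ = 5.70 kg/s

Δh = 1.76×(145−46.4) + 357.0 + 1.17×(249−145) = 652.22 kJ/kg
Q = 223000 kJ/min = 3716.7 kJ/s = 3716.7 kJ/s
ṁ = Q/Δh = 3716.7 / 652.22 = 5.6985 kg/s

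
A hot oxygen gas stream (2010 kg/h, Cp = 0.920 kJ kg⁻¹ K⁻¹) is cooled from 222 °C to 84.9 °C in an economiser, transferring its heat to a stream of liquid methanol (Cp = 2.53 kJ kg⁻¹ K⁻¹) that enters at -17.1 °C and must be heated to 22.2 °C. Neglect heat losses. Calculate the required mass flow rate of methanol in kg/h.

Heat released by hot stream: Q = 2010 × 0.920 × (222 − 84.9) = 253530 kJ/h
Energy balance on cold side (adiabatic exchanger): Q = ṁ_c·Cp_c·(T_c,out − T_c,in)
ṁ_c = 253530 / [2.53 × (22.2 − -17.1)] = 2549.8 kg/h

ṁ_c = 2550 kg/h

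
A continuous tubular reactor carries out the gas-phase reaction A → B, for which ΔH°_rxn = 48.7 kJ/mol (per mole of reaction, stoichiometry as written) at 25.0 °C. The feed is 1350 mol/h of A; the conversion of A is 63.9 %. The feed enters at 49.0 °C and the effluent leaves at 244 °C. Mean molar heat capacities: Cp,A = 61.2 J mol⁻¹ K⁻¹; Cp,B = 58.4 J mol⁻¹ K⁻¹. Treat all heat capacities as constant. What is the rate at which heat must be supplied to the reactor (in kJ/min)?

Extent of reaction ξ = 0.639 × 1350 = 862.65 mol/h
Reaction term: ξ·ΔH°_rxn = 862.65 × 48.7 = 42011 kJ/h
Sensible, feed 49.0→25 °C: -1982.9 kJ/h
Outlet flows (mol/h): A 487.35, B 862.65
Sensible, products 25→244 °C: 17565 kJ/h
Q = ΔH = 57593 kJ/h = 15.998 kW
Heat supplied = 959.88 kJ/min

Q_in = 960 kJ/min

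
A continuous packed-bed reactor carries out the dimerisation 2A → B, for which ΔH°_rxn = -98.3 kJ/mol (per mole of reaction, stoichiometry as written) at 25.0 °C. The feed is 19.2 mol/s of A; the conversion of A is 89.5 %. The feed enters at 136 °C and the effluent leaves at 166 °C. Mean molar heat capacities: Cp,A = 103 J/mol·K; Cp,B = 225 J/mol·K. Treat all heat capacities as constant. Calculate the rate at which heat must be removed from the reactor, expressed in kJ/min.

Q_out = 45700 kJ/min

Extent of reaction ξ = 0.895 × 19.2 / 2 = 8.592 mol/s
Reaction term: ξ·ΔH°_rxn = 8.592 × -98.3 = -844.59 kJ/s
Sensible, feed 136→25 °C: -219.51 kJ/s
Outlet flows (mol/s): A 2.016, B 8.592
Sensible, products 25→166 °C: 301.86 kJ/s
Q = ΔH = -762.25 kJ/s = -762.25 kW
Heat removed = 45735 kJ/min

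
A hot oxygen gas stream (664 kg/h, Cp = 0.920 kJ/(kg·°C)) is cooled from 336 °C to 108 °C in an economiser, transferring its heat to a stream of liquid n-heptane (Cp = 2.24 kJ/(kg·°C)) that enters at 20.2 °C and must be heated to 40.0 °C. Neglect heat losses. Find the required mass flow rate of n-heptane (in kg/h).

ṁ_c = 3140 kg/h

Heat released by hot stream: Q = 664 × 0.920 × (336 − 108) = 139280 kJ/h
Energy balance on cold side (adiabatic exchanger): Q = ṁ_c·Cp_c·(T_c,out − T_c,in)
ṁ_c = 139280 / [2.24 × (40.0 − 20.2)] = 3140.3 kg/h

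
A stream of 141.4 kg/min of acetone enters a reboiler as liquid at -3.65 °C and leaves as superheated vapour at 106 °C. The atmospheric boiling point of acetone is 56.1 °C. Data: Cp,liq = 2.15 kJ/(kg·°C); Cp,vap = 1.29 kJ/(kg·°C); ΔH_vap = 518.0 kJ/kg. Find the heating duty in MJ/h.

liquid -3.65→56.1 °C: 128.46 kJ/kg
vaporisation at 56.1 °C: 518 kJ/kg
vapour 56.1→106 °C: 64.371 kJ/kg
Δh = 128.46 + 518 + 64.371 = 710.83 kJ/kg
Q = ṁ·Δh = 141.4 kg/min × 710.83 kJ/kg = 100510 kJ/min
|Q| = 1675.2 kW = 6030.7 MJ/h

Q = 6030 MJ/h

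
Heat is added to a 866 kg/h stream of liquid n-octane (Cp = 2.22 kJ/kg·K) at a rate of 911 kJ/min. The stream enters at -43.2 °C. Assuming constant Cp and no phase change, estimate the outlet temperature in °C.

T_out = -14.8 °C

Q = 911 kJ/min = 54660 kJ/h
ΔT = Q/(ṁ·Cp) = 54660/(866×2.22) = 28.431 K
T_out = -43.2 + 28.431 = -14.769 °C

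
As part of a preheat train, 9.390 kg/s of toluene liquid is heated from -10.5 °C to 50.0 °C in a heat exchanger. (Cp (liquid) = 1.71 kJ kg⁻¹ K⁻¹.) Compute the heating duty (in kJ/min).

Q = 58300 kJ/min

Q = ṁ·Cp·ΔT = 9.390 × 1.71 × (50.0 − -10.5) = 971.44 kJ/s
Heating duty = 58287 kJ/min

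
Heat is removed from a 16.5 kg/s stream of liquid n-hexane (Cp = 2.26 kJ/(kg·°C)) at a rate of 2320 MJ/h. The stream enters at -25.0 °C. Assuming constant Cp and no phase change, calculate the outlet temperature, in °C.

T_out = -42.3 °C

Q = 2320 MJ/h = 644.44 kJ/s
ΔT = Q/(ṁ·Cp) = 644.44/(16.5×2.26) = 17.282 K
T_out = -25.0 − 17.282 = -42.282 °C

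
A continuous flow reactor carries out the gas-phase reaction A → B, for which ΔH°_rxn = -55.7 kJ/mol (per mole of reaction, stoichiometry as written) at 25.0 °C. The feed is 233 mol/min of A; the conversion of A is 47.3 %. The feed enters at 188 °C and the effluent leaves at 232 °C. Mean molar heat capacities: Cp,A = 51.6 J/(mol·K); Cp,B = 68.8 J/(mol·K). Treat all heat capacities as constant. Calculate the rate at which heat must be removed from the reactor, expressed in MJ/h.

Q_out = 313 MJ/h

Extent of reaction ξ = 0.473 × 233 = 110.21 mol/min
Reaction term: ξ·ΔH°_rxn = 110.21 × -55.7 = -6138.6 kJ/min
Sensible, feed 188→25 °C: -1959.7 kJ/min
Outlet flows (mol/min): A 122.79, B 110.21
Sensible, products 25→232 °C: 2881.1 kJ/min
Q = ΔH = -5217.2 kJ/min = -86.954 kW
Heat removed = 313.03 MJ/h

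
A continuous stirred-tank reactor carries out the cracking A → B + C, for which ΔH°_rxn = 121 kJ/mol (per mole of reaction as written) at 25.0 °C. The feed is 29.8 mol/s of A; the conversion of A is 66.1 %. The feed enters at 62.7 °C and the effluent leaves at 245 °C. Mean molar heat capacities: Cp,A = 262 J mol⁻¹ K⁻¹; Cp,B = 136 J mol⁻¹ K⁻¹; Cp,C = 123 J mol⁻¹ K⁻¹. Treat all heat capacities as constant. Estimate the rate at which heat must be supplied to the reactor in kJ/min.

Extent of reaction ξ = 0.661 × 29.8 = 19.698 mol/s
Reaction term: ξ·ΔH°_rxn = 19.698 × 121 = 2383.4 kJ/s
Sensible, feed 62.7→25 °C: -294.35 kJ/s
Outlet flows (mol/s): A 10.102, B 19.698, C 19.698
Sensible, products 25→245 °C: 1704.7 kJ/s
Q = ΔH = 3793.8 kJ/s = 3793.8 kW
Heat supplied = 227630 kJ/min

Q_in = 228000 kJ/min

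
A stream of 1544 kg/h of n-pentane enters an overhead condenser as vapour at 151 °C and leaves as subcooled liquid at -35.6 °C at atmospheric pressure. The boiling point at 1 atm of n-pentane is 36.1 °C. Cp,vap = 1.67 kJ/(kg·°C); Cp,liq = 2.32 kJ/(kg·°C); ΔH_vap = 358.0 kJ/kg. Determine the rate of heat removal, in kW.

Q_c = 307 kW

vapour 151→36.1 °C: -191.88 kJ/kg
condensation at 36.1 °C: -358 kJ/kg
liquid 36.1→-35.6 °C: -166.34 kJ/kg
Δh = -191.88 + -358 + -166.34 = -716.23 kJ/kg
Q = ṁ·Δh = 1544 kg/h × -716.23 kJ/kg = -1.1059e+06 kJ/h
|Q| = 307.18 kW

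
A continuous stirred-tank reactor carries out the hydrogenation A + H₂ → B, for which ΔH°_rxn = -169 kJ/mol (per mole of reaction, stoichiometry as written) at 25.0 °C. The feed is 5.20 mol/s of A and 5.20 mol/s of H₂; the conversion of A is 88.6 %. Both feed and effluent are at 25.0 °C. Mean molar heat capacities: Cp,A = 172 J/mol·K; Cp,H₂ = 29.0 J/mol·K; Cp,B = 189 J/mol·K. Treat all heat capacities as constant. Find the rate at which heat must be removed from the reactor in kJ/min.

Extent of reaction ξ = 0.886 × 5.20 = 4.6072 mol/s
Reaction term: ξ·ΔH°_rxn = 4.6072 × -169 = -778.62 kJ/s
Q = ΔH = -778.62 kJ/s = -778.62 kW
Heat removed = 46717 kJ/min

Q_out = 46700 kJ/min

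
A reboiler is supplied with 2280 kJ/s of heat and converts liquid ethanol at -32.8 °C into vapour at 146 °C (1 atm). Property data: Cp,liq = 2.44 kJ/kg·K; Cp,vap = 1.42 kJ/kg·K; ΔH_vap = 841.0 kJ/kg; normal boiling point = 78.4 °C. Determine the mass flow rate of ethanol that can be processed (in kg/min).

Δh = 2.44×(78.4−-32.8) + 841.0 + 1.42×(146−78.4) = 1208.3 kJ/kg
Q = 2280 kJ/s = 2280 kJ/s = 136800 kJ/min
ṁ = Q/Δh = 136800 / 1208.3 = 113.22 kg/min

ṁ = 113 kg/min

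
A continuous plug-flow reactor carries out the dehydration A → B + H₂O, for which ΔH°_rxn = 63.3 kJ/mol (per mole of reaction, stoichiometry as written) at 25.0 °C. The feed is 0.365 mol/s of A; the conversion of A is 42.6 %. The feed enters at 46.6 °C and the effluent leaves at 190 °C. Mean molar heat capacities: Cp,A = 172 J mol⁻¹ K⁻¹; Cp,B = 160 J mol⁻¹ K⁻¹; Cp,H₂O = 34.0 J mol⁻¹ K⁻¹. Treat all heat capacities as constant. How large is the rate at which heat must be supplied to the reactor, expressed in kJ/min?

Extent of reaction ξ = 0.426 × 0.365 = 0.15549 mol/s
Reaction term: ξ·ΔH°_rxn = 0.15549 × 63.3 = 9.8425 kJ/s
Sensible, feed 46.6→25 °C: -1.356 kJ/s
Outlet flows (mol/s): A 0.20951, B 0.15549, H₂O 0.15549
Sensible, products 25→190 °C: 10.923 kJ/s
Q = ΔH = 19.41 kJ/s = 19.41 kW
Heat supplied = 1164.6 kJ/min

Q_in = 1160 kJ/min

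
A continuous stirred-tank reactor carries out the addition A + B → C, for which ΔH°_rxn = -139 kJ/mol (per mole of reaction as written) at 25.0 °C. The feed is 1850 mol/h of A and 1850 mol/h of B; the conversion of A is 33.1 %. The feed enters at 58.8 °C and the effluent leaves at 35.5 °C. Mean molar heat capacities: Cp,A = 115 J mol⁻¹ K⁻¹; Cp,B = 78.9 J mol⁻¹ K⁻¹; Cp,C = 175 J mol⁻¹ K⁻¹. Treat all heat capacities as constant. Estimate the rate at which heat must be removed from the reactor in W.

Extent of reaction ξ = 0.331 × 1850 = 612.35 mol/h
Reaction term: ξ·ΔH°_rxn = 612.35 × -139 = -85117 kJ/h
Sensible, feed 58.8→25 °C: -12125 kJ/h
Outlet flows (mol/h): A 1237.7, B 1237.7, C 612.35
Sensible, products 25→35.5 °C: 3645 kJ/h
Q = ΔH = -93596 kJ/h = -25.999 kW
Heat removed = 25999 W

Q_out = 26000 W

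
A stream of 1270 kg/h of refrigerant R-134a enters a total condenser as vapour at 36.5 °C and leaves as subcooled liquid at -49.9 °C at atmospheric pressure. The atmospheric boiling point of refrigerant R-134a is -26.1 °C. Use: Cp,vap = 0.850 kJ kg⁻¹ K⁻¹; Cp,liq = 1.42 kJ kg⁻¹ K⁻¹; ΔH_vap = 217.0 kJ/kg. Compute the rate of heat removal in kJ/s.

vapour 36.5→-26.1 °C: -53.21 kJ/kg
condensation at -26.1 °C: -217 kJ/kg
liquid -26.1→-49.9 °C: -33.796 kJ/kg
Δh = -53.21 + -217 + -33.796 = -304.01 kJ/kg
Q = ṁ·Δh = 1270 kg/h × -304.01 kJ/kg = -386090 kJ/h
|Q| = 107.25 kW

Q_c = 107 kJ/s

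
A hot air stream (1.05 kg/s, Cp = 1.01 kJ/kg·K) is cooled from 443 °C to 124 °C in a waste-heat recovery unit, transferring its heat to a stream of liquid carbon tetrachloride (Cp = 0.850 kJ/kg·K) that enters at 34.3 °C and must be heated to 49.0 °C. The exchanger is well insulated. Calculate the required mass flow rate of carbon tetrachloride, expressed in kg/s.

Heat released by hot stream: Q = 1.05 × 1.01 × (443 − 124) = 338.3 kJ/s
Energy balance on cold side (adiabatic exchanger): Q = ṁ_c·Cp_c·(T_c,out − T_c,in)
ṁ_c = 338.3 / [0.850 × (49.0 − 34.3)] = 27.075 kg/s

ṁ_c = 27.1 kg/s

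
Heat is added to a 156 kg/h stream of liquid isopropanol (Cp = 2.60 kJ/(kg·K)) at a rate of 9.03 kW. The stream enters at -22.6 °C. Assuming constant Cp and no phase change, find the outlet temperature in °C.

T_out = 57.5 °C

Q = 9.03 kW = 32508 kJ/h
ΔT = Q/(ṁ·Cp) = 32508/(156×2.60) = 80.148 K
T_out = -22.6 + 80.148 = 57.548 °C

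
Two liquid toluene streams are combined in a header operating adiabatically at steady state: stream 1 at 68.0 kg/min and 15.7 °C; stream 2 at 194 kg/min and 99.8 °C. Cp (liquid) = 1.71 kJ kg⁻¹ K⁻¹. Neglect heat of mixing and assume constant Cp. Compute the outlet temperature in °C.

No heat crosses the boundary, so H_out = H_in.
Σ ṁᵢCp,ᵢTᵢ = 68.0×1.71×15.7 + 194×1.71×99.8 = 34933
Σ ṁᵢCp,ᵢ = 68.0×1.71 + 194×1.71 = 448.02
T_out = 34933 / 448.02 = 77.973 °C

T_out = 78.0 °C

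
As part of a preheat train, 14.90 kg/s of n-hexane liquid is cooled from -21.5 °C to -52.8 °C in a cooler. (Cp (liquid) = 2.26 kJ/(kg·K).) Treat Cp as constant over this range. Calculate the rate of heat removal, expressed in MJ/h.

Q = ṁ·Cp·ΔT = 14.90 × 2.26 × (-52.8 − -21.5) = -1054 kJ/s
Cooling duty = 3794.4 MJ/h

Q_c = 3790 MJ/h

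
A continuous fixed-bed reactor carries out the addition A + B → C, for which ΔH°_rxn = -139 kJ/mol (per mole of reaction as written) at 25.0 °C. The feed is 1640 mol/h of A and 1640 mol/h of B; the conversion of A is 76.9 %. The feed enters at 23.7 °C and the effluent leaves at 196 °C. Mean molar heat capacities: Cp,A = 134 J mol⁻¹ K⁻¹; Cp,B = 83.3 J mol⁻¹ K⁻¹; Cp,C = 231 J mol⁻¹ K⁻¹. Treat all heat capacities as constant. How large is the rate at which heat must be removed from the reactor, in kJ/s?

Q_out = 30.8 kJ/s

Extent of reaction ξ = 0.769 × 1640 = 1261.2 mol/h
Reaction term: ξ·ΔH°_rxn = 1261.2 × -139 = -175300 kJ/h
Sensible, feed 23.7→25 °C: 463.28 kJ/h
Outlet flows (mol/h): A 378.84, B 378.84, C 1261.2
Sensible, products 25→196 °C: 63894 kJ/h
Q = ΔH = -110940 kJ/h = -30.818 kW
Heat removed = 30.818 kJ/s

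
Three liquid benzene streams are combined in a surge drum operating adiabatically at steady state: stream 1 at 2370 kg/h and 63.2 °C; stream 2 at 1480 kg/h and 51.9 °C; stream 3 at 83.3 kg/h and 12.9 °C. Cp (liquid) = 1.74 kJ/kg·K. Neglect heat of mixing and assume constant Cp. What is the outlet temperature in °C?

T_out = 57.9 °C

No heat crosses the boundary, so H_out = H_in.
Σ ṁᵢCp,ᵢTᵢ = 2370×1.74×63.2 + 1480×1.74×51.9 + 83.3×1.74×12.9 = 396150
Σ ṁᵢCp,ᵢ = 2370×1.74 + 1480×1.74 + 83.3×1.74 = 6843.9
T_out = 396150 / 6843.9 = 57.883 °C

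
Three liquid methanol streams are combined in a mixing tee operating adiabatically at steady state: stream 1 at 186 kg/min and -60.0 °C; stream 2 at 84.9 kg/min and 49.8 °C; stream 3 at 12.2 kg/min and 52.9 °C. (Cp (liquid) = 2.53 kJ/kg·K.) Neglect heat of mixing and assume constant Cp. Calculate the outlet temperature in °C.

Energy balance with Q = 0: Σ ṁᵢCp,ᵢ(T_out − Tᵢ) = 0
T_out = Σ ṁᵢCp,ᵢTᵢ / Σ ṁᵢCp,ᵢ
      = -15905 / 716.24 = -22.206 °C

T_out = -22.2 °C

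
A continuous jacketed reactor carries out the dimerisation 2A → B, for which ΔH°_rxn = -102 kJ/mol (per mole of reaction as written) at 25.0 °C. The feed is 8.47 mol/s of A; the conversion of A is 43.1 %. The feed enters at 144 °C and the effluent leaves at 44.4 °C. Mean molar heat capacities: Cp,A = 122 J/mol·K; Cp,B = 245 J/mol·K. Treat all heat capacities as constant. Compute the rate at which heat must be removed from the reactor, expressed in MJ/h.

Q_out = 1040 MJ/h

Extent of reaction ξ = 0.431 × 8.47 / 2 = 1.8253 mol/s
Reaction term: ξ·ΔH°_rxn = 1.8253 × -102 = -186.18 kJ/s
Sensible, feed 144→25 °C: -122.97 kJ/s
Outlet flows (mol/s): A 4.8194, B 1.8253
Sensible, products 25→44.4 °C: 20.082 kJ/s
Q = ΔH = -289.06 kJ/s = -289.06 kW
Heat removed = 1040.6 MJ/h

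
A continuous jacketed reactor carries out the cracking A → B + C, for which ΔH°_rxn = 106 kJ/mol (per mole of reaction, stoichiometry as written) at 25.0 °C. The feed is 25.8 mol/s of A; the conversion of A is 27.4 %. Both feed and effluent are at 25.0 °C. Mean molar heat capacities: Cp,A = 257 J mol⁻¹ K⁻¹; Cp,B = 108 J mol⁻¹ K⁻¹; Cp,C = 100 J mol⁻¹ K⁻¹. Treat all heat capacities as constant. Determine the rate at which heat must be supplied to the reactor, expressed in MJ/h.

Q_in = 2700 MJ/h

Extent of reaction ξ = 0.274 × 25.8 = 7.0692 mol/s
Reaction term: ξ·ΔH°_rxn = 7.0692 × 106 = 749.34 kJ/s
Q = ΔH = 749.34 kJ/s = 749.34 kW
Heat supplied = 2697.6 MJ/h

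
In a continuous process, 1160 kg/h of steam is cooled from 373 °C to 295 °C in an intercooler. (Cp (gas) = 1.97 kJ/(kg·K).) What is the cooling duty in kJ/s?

Q_c = 49.5 kJ/s

Q = ṁ·Cp·ΔT = 1160 × 1.97 × (295 − 373) = -178250 kJ/h
Converting: 178250 / 3600 s = 49.513 kW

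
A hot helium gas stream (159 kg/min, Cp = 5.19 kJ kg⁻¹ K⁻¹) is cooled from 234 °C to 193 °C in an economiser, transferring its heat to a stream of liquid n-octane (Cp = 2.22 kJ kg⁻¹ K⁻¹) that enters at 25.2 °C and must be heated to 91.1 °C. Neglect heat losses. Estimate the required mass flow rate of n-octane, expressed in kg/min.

Heat released by hot stream: Q = 159 × 5.19 × (234 − 193) = 33834 kJ/min
Energy balance on cold side (adiabatic exchanger): Q = ṁ_c·Cp_c·(T_c,out − T_c,in)
ṁ_c = 33834 / [2.22 × (91.1 − 25.2)] = 231.27 kg/min

ṁ_c = 231 kg/min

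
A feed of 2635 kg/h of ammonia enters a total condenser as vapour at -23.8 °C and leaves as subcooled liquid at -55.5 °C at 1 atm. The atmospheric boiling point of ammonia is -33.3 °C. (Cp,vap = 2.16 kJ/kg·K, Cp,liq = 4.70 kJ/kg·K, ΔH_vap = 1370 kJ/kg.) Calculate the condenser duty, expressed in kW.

Q_c = 1090 kW

vapour -23.8→-33.3 °C: -20.52 kJ/kg
condensation at -33.3 °C: -1370 kJ/kg
liquid -33.3→-55.5 °C: -104.34 kJ/kg
Δh = -20.52 + -1370 + -104.34 = -1494.9 kJ/kg
Q = ṁ·Δh = 2635 kg/h × -1494.9 kJ/kg = -3.939e+06 kJ/h
|Q| = 1094.2 kW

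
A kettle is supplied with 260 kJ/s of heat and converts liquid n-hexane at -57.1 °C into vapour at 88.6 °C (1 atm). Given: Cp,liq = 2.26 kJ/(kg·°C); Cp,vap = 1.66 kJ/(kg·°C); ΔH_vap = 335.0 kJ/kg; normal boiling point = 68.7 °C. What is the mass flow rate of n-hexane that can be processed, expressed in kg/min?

ṁ = 23.9 kg/min

Δh = 2.26×(68.7−-57.1) + 335.0 + 1.66×(88.6−68.7) = 652.34 kJ/kg
Q = 260 kJ/s = 260 kJ/s = 15600 kJ/min
ṁ = Q/Δh = 15600 / 652.34 = 23.914 kg/min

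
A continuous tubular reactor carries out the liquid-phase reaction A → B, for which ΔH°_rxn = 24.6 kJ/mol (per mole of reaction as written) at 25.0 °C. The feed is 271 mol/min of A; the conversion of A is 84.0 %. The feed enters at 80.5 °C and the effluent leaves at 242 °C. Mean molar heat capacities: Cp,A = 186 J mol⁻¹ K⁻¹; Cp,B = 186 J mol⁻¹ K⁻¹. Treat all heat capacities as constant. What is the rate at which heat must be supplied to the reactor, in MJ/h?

Q_in = 824 MJ/h

Extent of reaction ξ = 0.840 × 271 = 227.64 mol/min
Reaction term: ξ·ΔH°_rxn = 227.64 × 24.6 = 5599.9 kJ/min
Sensible, feed 80.5→25 °C: -2797.5 kJ/min
Outlet flows (mol/min): A 43.36, B 227.64
Sensible, products 25→242 °C: 10938 kJ/min
Q = ΔH = 13741 kJ/min = 229.01 kW
Heat supplied = 824.43 MJ/h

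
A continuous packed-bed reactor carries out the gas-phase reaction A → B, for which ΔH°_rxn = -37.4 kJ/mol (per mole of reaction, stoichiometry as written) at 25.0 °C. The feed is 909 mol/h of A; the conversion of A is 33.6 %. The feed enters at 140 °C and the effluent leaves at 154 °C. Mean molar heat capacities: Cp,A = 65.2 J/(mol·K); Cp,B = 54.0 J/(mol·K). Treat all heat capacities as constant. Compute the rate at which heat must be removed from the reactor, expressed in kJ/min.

Q_out = 184 kJ/min

Extent of reaction ξ = 0.336 × 909 = 305.42 mol/h
Reaction term: ξ·ΔH°_rxn = 305.42 × -37.4 = -11423 kJ/h
Sensible, feed 140→25 °C: -6815.7 kJ/h
Outlet flows (mol/h): A 603.58, B 305.42
Sensible, products 25→154 °C: 7204.1 kJ/h
Q = ΔH = -11034 kJ/h = -3.0651 kW
Heat removed = 183.91 kJ/min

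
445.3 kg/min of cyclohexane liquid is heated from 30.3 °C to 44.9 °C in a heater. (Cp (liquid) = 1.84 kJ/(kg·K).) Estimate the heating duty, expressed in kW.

Q = 199 kW

Q = ṁ·Cp·ΔT = 445.3 × 1.84 × (44.9 − 30.3) = 11963 kJ/min
Converting: 11963 / 60 s = 199.38 kW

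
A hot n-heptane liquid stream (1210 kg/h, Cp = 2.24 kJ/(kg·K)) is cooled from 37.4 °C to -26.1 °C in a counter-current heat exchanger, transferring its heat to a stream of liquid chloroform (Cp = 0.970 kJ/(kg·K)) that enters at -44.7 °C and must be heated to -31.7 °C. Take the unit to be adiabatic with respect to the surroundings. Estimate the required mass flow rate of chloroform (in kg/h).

ṁ_c = 13600 kg/h

Heat released by hot stream: Q = 1210 × 2.24 × (37.4 − -26.1) = 172110 kJ/h
Energy balance on cold side (adiabatic exchanger): Q = ṁ_c·Cp_c·(T_c,out − T_c,in)
ṁ_c = 172110 / [0.970 × (-31.7 − -44.7)] = 13649 kg/h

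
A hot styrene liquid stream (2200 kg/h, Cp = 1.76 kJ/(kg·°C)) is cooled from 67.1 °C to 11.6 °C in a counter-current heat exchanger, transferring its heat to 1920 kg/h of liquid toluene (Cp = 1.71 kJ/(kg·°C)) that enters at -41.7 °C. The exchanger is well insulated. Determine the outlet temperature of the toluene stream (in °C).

T_c,out = 23.8 °C

Heat released by hot stream: Q = 2200 × 1.76 × (67.1 − 11.6) = 214900 kJ/h
Energy balance on cold side (adiabatic exchanger): Q = ṁ_c·Cp_c·(T_c,out − T_c,in)
T_c,out = -41.7 + 214900/(1920 × 1.71) = 23.753 °C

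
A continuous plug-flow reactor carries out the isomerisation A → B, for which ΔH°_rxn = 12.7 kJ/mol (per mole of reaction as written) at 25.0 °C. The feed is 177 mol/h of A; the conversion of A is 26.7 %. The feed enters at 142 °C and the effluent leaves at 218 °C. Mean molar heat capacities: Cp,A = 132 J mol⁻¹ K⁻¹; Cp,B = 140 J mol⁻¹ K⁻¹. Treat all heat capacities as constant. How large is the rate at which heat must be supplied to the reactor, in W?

Q_in = 680 W

Extent of reaction ξ = 0.267 × 177 = 47.259 mol/h
Reaction term: ξ·ΔH°_rxn = 47.259 × 12.7 = 600.19 kJ/h
Sensible, feed 142→25 °C: -2733.6 kJ/h
Outlet flows (mol/h): A 129.74, B 47.259
Sensible, products 25→218 °C: 4582.2 kJ/h
Q = ΔH = 2448.8 kJ/h = 0.68023 kW
Heat supplied = 680.23 W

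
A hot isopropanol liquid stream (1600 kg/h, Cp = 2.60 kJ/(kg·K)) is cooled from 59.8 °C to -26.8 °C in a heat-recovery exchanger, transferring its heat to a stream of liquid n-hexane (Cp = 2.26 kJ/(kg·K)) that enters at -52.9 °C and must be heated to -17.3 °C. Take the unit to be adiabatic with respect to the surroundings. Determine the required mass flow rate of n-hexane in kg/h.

ṁ_c = 4480 kg/h

Heat released by hot stream: Q = 1600 × 2.60 × (59.8 − -26.8) = 360260 kJ/h
Energy balance on cold side (adiabatic exchanger): Q = ṁ_c·Cp_c·(T_c,out − T_c,in)
ṁ_c = 360260 / [2.26 × (-17.3 − -52.9)] = 4477.7 kg/h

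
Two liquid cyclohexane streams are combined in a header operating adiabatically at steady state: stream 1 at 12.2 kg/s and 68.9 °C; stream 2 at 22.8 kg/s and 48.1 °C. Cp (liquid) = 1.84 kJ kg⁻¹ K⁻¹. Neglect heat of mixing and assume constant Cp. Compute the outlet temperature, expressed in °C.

T_out = 55.4 °C

Adiabatic, steady state ⇒ Σ ṁᵢCp,ᵢ(T_out − Tᵢ) = 0
T_out = Σ ṁᵢCp,ᵢTᵢ / Σ ṁᵢCp,ᵢ
      = 3564.6 / 64.4 = 55.35 °C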